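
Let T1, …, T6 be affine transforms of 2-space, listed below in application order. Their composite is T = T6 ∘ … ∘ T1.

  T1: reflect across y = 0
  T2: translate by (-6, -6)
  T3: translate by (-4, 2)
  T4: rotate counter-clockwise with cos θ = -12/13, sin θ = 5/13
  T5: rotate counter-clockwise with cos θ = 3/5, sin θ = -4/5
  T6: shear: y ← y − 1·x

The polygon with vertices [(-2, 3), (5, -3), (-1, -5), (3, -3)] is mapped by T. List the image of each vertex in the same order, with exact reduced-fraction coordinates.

image vertices: (633/65, -1277/65), (11/5, -34/5), (113/65, -822/65), (35/13, -120/13)

T1 reflect across y = 0: (-2, 3) → (-2, -3); (5, -3) → (5, 3); (-1, -5) → (-1, 5); (3, -3) → (3, 3)
T2 translate by (-6, -6): (-2, -3) → (-8, -9); (5, 3) → (-1, -3); (-1, 5) → (-7, -1); (3, 3) → (-3, -3)
T3 translate by (-4, 2): (-8, -9) → (-12, -7); (-1, -3) → (-5, -1); (-7, -1) → (-11, 1); (-3, -3) → (-7, -1)
T4 rotate counter-clockwise with cos θ = -12/13, sin θ = 5/13: (-12, -7) → (179/13, 24/13); (-5, -1) → (5, -1); (-11, 1) → (127/13, -67/13); (-7, -1) → (89/13, -23/13)
T5 rotate counter-clockwise with cos θ = 3/5, sin θ = -4/5: (179/13, 24/13) → (633/65, -644/65); (5, -1) → (11/5, -23/5); (127/13, -67/13) → (113/65, -709/65); (89/13, -23/13) → (35/13, -85/13)
T6 shear: y ← y − 1·x: (633/65, -644/65) → (633/65, -1277/65); (11/5, -23/5) → (11/5, -34/5); (113/65, -709/65) → (113/65, -822/65); (35/13, -85/13) → (35/13, -120/13)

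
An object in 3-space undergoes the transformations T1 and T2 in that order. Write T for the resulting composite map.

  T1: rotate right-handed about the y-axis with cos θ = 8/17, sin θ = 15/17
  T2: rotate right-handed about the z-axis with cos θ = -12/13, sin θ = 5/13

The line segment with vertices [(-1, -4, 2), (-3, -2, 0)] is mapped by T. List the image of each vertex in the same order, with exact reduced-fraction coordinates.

image vertices: (76/221, 926/221, 31/17), (458/221, 288/221, 45/17)

T1 rotate right-handed about the y-axis with cos θ = 8/17, sin θ = 15/17: (-1, -4, 2) → (22/17, -4, 31/17); (-3, -2, 0) → (-24/17, -2, 45/17)
T2 rotate right-handed about the z-axis with cos θ = -12/13, sin θ = 5/13: (22/17, -4, 31/17) → (76/221, 926/221, 31/17); (-24/17, -2, 45/17) → (458/221, 288/221, 45/17)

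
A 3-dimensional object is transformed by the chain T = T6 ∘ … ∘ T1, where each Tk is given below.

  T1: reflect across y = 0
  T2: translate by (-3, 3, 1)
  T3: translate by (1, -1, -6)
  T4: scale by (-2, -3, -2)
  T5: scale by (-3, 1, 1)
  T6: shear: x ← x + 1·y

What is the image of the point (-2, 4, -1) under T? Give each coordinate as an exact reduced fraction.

T(p) = (-18, 6, 12)

T1 reflect across y = 0: (-2, 4, -1) → (-2, -4, -1)
T2 translate by (-3, 3, 1): (-2, -4, -1) → (-5, -1, 0)
T3 translate by (1, -1, -6): (-5, -1, 0) → (-4, -2, -6)
T4 scale by (-2, -3, -2): (-4, -2, -6) → (8, 6, 12)
T5 scale by (-3, 1, 1): (8, 6, 12) → (-24, 6, 12)
T6 shear: x ← x + 1·y: (-24, 6, 12) → (-18, 6, 12)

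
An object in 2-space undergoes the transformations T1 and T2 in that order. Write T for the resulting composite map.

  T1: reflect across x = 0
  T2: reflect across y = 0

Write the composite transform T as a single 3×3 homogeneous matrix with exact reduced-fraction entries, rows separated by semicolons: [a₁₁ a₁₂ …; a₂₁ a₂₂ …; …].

T1 = [-1 0 0; 0 1 0; 0 0 1]
T2·T1 = [-1 0 0; 0 -1 0; 0 0 1]

T = [-1 0 0; 0 -1 0; 0 0 1]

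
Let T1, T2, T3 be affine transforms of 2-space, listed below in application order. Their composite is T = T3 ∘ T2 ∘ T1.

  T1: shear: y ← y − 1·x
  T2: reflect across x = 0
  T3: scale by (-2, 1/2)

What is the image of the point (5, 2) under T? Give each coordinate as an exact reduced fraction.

T1 shear: y ← y − 1·x: (5, 2) → (5, -3)
T2 reflect across x = 0: (5, -3) → (-5, -3)
T3 scale by (-2, 1/2): (-5, -3) → (10, -3/2)

T(p) = (10, -3/2)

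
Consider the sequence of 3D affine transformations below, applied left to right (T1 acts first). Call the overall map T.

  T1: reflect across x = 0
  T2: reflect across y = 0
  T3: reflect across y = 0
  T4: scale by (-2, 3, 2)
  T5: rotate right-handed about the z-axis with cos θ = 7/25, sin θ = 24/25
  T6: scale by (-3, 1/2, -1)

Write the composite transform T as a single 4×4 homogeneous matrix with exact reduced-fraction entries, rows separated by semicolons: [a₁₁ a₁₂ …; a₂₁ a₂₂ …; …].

T = [-42/25 216/25 0 0; 24/25 21/50 0 0; 0 0 -2 0; 0 0 0 1]

T1 = [-1 0 0 0; 0 1 0 0; 0 0 1 0; 0 0 0 1]
T2·T1 = [-1 0 0 0; 0 -1 0 0; 0 0 1 0; 0 0 0 1]
T3·…·T1 = [-1 0 0 0; 0 1 0 0; 0 0 1 0; 0 0 0 1]
T4·…·T1 = [2 0 0 0; 0 3 0 0; 0 0 2 0; 0 0 0 1]
T5·…·T1 = [14/25 -72/25 0 0; 48/25 21/25 0 0; 0 0 2 0; 0 0 0 1]
T6·…·T1 = [-42/25 216/25 0 0; 24/25 21/50 0 0; 0 0 -2 0; 0 0 0 1]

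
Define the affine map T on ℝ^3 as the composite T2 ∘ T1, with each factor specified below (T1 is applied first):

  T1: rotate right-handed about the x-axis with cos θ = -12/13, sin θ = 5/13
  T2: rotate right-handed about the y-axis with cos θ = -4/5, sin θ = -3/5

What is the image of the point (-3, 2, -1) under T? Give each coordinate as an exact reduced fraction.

T1 rotate right-handed about the x-axis with cos θ = -12/13, sin θ = 5/13: (-3, 2, -1) → (-3, -19/13, 22/13)
T2 rotate right-handed about the y-axis with cos θ = -4/5, sin θ = -3/5: (-3, -19/13, 22/13) → (18/13, -19/13, -41/13)

T(p) = (18/13, -19/13, -41/13)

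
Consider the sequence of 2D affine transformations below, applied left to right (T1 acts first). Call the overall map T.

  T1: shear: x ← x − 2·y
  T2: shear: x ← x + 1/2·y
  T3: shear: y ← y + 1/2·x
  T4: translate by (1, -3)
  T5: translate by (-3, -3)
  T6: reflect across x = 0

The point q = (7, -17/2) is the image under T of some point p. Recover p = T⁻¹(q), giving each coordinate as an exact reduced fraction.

p = (-5, 0)

T1 = [1 -2 0; 0 1 0; 0 0 1]
T2·T1 = [1 -3/2 0; 0 1 0; 0 0 1]
T3·…·T1 = [1 -3/2 0; 1/2 1/4 0; 0 0 1]
T4·…·T1 = [1 -3/2 1; 1/2 1/4 -3; 0 0 1]
T5·…·T1 = [1 -3/2 -2; 1/2 1/4 -6; 0 0 1]
T6·…·T1 = [-1 3/2 2; 1/2 1/4 -6; 0 0 1]
det M = -1; M⁻¹ = [-1/4 3/2 19/2; 1/2 1 5; 0 0 1]
M⁻¹ · (7, -17/2)ᵀ = (-5, 0)ᵀ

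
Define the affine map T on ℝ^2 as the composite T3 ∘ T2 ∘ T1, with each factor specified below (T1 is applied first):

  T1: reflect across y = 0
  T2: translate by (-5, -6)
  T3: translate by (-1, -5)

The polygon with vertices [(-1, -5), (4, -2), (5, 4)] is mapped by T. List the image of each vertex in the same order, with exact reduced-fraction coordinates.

image vertices: (-7, -6), (-2, -9), (-1, -15)

T1 reflect across y = 0: (-1, -5) → (-1, 5); (4, -2) → (4, 2); (5, 4) → (5, -4)
T2 translate by (-5, -6): (-1, 5) → (-6, -1); (4, 2) → (-1, -4); (5, -4) → (0, -10)
T3 translate by (-1, -5): (-6, -1) → (-7, -6); (-1, -4) → (-2, -9); (0, -10) → (-1, -15)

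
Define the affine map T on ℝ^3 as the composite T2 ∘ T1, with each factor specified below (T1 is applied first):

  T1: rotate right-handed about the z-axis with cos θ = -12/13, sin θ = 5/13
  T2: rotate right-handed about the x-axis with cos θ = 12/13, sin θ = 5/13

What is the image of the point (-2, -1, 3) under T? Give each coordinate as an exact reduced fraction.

T1 rotate right-handed about the z-axis with cos θ = -12/13, sin θ = 5/13: (-2, -1, 3) → (29/13, 2/13, 3)
T2 rotate right-handed about the x-axis with cos θ = 12/13, sin θ = 5/13: (29/13, 2/13, 3) → (29/13, -171/169, 478/169)

T(p) = (29/13, -171/169, 478/169)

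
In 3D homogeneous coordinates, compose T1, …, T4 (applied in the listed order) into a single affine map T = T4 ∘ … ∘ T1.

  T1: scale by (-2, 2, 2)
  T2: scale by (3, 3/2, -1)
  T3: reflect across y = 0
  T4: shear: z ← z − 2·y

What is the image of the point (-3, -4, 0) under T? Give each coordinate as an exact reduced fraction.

T1 scale by (-2, 2, 2): (-3, -4, 0) → (6, -8, 0)
T2 scale by (3, 3/2, -1): (6, -8, 0) → (18, -12, 0)
T3 reflect across y = 0: (18, -12, 0) → (18, 12, 0)
T4 shear: z ← z − 2·y: (18, 12, 0) → (18, 12, -24)

T(p) = (18, 12, -24)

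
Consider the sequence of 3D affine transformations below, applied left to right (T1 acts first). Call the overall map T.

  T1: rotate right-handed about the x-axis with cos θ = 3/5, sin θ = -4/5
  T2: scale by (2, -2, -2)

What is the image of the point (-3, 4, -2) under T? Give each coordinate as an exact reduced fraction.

T1 rotate right-handed about the x-axis with cos θ = 3/5, sin θ = -4/5: (-3, 4, -2) → (-3, 4/5, -22/5)
T2 scale by (2, -2, -2): (-3, 4/5, -22/5) → (-6, -8/5, 44/5)

T(p) = (-6, -8/5, 44/5)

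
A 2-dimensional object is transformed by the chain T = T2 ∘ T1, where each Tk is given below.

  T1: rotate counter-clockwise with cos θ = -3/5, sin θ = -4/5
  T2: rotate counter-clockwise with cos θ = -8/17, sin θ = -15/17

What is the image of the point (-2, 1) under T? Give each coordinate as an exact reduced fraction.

T(p) = (-1/17, -38/17)

T1 rotate counter-clockwise with cos θ = -3/5, sin θ = -4/5: (-2, 1) → (2, 1)
T2 rotate counter-clockwise with cos θ = -8/17, sin θ = -15/17: (2, 1) → (-1/17, -38/17)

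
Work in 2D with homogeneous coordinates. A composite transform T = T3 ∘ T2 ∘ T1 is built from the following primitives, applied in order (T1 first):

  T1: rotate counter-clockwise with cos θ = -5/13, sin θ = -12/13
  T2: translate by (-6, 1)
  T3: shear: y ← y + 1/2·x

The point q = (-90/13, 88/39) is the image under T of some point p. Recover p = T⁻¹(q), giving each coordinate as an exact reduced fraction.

p = (-4, -8/3)

T1 = [-5/13 12/13 0; -12/13 -5/13 0; 0 0 1]
T2·T1 = [-5/13 12/13 -6; -12/13 -5/13 1; 0 0 1]
T3·…·T1 = [-5/13 12/13 -6; -29/26 1/13 -2; 0 0 1]
det M = 1; M⁻¹ = [1/13 -12/13 -18/13; 29/26 -5/13 77/13; 0 0 1]
M⁻¹ · (-90/13, 88/39)ᵀ = (-4, -8/3)ᵀ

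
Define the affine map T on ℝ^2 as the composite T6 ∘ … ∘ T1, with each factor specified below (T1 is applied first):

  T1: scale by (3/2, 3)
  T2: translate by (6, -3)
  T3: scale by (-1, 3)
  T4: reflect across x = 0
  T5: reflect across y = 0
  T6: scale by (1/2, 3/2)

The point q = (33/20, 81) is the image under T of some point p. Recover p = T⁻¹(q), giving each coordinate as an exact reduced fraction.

p = (-9/5, -5)

T1 = [3/2 0 0; 0 3 0; 0 0 1]
T2·T1 = [3/2 0 6; 0 3 -3; 0 0 1]
T3·…·T1 = [-3/2 0 -6; 0 9 -9; 0 0 1]
T4·…·T1 = [3/2 0 6; 0 9 -9; 0 0 1]
T5·…·T1 = [3/2 0 6; 0 -9 9; 0 0 1]
T6·…·T1 = [3/4 0 3; 0 -27/2 27/2; 0 0 1]
det M = -81/8; M⁻¹ = [4/3 0 -4; 0 -2/27 1; 0 0 1]
M⁻¹ · (33/20, 81)ᵀ = (-9/5, -5)ᵀ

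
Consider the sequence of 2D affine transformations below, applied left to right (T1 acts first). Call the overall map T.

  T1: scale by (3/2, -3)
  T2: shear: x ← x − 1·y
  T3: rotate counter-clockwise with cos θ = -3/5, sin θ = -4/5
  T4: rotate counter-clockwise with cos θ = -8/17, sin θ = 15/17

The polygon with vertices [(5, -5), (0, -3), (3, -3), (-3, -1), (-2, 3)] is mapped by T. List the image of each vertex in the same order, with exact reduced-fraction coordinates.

T1 scale by (3/2, -3): (5, -5) → (15/2, 15); (0, -3) → (0, 9); (3, -3) → (9/2, 9); (-3, -1) → (-9/2, 3); (-2, 3) → (-3, -9)
T2 shear: x ← x − 1·y: (15/2, 15) → (-15/2, 15); (0, 9) → (-9, 9); (9/2, 9) → (-9/2, 9); (-9/2, 3) → (-15/2, 3); (-3, -9) → (6, -9)
T3 rotate counter-clockwise with cos θ = -3/5, sin θ = -4/5: (-15/2, 15) → (33/2, -3); (-9, 9) → (63/5, 9/5); (-9/2, 9) → (99/10, -9/5); (-15/2, 3) → (69/10, 21/5); (6, -9) → (-54/5, 3/5)
T4 rotate counter-clockwise with cos θ = -8/17, sin θ = 15/17: (33/2, -3) → (-87/17, 543/34); (63/5, 9/5) → (-639/85, 873/85); (99/10, -9/5) → (-261/85, 1629/170); (69/10, 21/5) → (-591/85, 699/170); (-54/5, 3/5) → (387/85, -834/85)

image vertices: (-87/17, 543/34), (-639/85, 873/85), (-261/85, 1629/170), (-591/85, 699/170), (387/85, -834/85)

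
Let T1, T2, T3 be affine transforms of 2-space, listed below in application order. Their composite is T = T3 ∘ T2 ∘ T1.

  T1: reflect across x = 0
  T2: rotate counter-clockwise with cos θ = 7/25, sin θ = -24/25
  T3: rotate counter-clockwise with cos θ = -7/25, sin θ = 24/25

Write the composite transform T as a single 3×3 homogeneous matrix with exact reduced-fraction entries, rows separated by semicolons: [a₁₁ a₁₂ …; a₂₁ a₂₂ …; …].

T1 = [-1 0 0; 0 1 0; 0 0 1]
T2·T1 = [-7/25 24/25 0; 24/25 7/25 0; 0 0 1]
T3·…·T1 = [-527/625 -336/625 0; -336/625 527/625 0; 0 0 1]

T = [-527/625 -336/625 0; -336/625 527/625 0; 0 0 1]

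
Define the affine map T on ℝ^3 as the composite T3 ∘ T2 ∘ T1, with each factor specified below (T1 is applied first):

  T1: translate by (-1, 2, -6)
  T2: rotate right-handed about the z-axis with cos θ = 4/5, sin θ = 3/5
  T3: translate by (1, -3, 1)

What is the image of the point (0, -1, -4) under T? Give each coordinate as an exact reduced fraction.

T1 translate by (-1, 2, -6): (0, -1, -4) → (-1, 1, -10)
T2 rotate right-handed about the z-axis with cos θ = 4/5, sin θ = 3/5: (-1, 1, -10) → (-7/5, 1/5, -10)
T3 translate by (1, -3, 1): (-7/5, 1/5, -10) → (-2/5, -14/5, -9)

T(p) = (-2/5, -14/5, -9)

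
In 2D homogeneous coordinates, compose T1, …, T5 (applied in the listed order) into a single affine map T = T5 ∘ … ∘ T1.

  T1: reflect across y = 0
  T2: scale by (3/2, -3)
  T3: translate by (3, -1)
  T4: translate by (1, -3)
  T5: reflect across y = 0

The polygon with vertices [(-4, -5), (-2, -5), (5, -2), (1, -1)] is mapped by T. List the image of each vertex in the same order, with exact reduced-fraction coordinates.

T1 reflect across y = 0: (-4, -5) → (-4, 5); (-2, -5) → (-2, 5); (5, -2) → (5, 2); (1, -1) → (1, 1)
T2 scale by (3/2, -3): (-4, 5) → (-6, -15); (-2, 5) → (-3, -15); (5, 2) → (15/2, -6); (1, 1) → (3/2, -3)
T3 translate by (3, -1): (-6, -15) → (-3, -16); (-3, -15) → (0, -16); (15/2, -6) → (21/2, -7); (3/2, -3) → (9/2, -4)
T4 translate by (1, -3): (-3, -16) → (-2, -19); (0, -16) → (1, -19); (21/2, -7) → (23/2, -10); (9/2, -4) → (11/2, -7)
T5 reflect across y = 0: (-2, -19) → (-2, 19); (1, -19) → (1, 19); (23/2, -10) → (23/2, 10); (11/2, -7) → (11/2, 7)

image vertices: (-2, 19), (1, 19), (23/2, 10), (11/2, 7)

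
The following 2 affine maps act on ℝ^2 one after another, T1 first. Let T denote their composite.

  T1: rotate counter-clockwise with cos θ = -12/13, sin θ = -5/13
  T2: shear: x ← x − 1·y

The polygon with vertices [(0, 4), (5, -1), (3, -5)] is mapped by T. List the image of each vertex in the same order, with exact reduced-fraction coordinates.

T1 rotate counter-clockwise with cos θ = -12/13, sin θ = -5/13: (0, 4) → (20/13, -48/13); (5, -1) → (-5, -1); (3, -5) → (-61/13, 45/13)
T2 shear: x ← x − 1·y: (20/13, -48/13) → (68/13, -48/13); (-5, -1) → (-4, -1); (-61/13, 45/13) → (-106/13, 45/13)

image vertices: (68/13, -48/13), (-4, -1), (-106/13, 45/13)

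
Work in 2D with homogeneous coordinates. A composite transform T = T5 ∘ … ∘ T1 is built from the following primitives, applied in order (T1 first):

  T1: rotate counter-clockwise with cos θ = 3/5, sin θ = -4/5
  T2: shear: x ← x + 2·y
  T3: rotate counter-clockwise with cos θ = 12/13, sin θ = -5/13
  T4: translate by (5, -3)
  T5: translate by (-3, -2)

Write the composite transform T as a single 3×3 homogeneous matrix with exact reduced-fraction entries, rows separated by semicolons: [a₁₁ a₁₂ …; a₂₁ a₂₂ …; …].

T1 = [3/5 4/5 0; -4/5 3/5 0; 0 0 1]
T2·T1 = [-1 2 0; -4/5 3/5 0; 0 0 1]
T3·…·T1 = [-16/13 27/13 0; -23/65 -14/65 0; 0 0 1]
T4·…·T1 = [-16/13 27/13 5; -23/65 -14/65 -3; 0 0 1]
T5·…·T1 = [-16/13 27/13 2; -23/65 -14/65 -5; 0 0 1]

T = [-16/13 27/13 2; -23/65 -14/65 -5; 0 0 1]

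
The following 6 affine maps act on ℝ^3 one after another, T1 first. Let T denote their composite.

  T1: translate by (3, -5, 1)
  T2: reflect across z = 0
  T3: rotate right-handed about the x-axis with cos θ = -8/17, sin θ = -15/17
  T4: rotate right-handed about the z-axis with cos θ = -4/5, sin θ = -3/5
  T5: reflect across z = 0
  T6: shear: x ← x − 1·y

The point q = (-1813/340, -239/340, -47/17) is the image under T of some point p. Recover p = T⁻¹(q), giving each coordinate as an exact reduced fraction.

p = (9/4, 4, 3)

T1 = [1 0 0 3; 0 1 0 -5; 0 0 1 1; 0 0 0 1]
T2·T1 = [1 0 0 3; 0 1 0 -5; 0 0 -1 -1; 0 0 0 1]
T3·…·T1 = [1 0 0 3; 0 -8/17 -15/17 25/17; 0 -15/17 8/17 83/17; 0 0 0 1]
T4·…·T1 = [-4/5 -24/85 -9/17 -129/85; -3/5 32/85 12/17 -253/85; 0 -15/17 8/17 83/17; 0 0 0 1]
T5·…·T1 = [-4/5 -24/85 -9/17 -129/85; -3/5 32/85 12/17 -253/85; 0 15/17 -8/17 -83/17; 0 0 0 1]
T6·…·T1 = [-1/5 -56/85 -21/17 124/85; -3/5 32/85 12/17 -253/85; 0 15/17 -8/17 -83/17; 0 0 0 1]
det M = 1; M⁻¹ = [-4/5 -7/5 0 -3; -24/85 8/85 15/17 5; -9/17 3/17 -8/17 -1; 0 0 0 1]
M⁻¹ · (-1813/340, -239/340, -47/17)ᵀ = (9/4, 4, 3)ᵀ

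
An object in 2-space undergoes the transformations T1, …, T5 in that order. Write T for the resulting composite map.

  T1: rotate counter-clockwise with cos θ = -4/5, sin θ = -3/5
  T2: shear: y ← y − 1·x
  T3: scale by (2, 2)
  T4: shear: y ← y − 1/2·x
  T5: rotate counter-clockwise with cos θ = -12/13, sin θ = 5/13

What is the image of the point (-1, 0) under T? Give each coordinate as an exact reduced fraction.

T1 rotate counter-clockwise with cos θ = -4/5, sin θ = -3/5: (-1, 0) → (4/5, 3/5)
T2 shear: y ← y − 1·x: (4/5, 3/5) → (4/5, -1/5)
T3 scale by (2, 2): (4/5, -1/5) → (8/5, -2/5)
T4 shear: y ← y − 1/2·x: (8/5, -2/5) → (8/5, -6/5)
T5 rotate counter-clockwise with cos θ = -12/13, sin θ = 5/13: (8/5, -6/5) → (-66/65, 112/65)

T(p) = (-66/65, 112/65)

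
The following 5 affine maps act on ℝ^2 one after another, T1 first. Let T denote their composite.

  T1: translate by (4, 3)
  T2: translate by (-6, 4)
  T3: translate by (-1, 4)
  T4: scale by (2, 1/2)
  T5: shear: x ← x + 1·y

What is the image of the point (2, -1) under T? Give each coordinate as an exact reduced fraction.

T(p) = (3, 5)

T1 translate by (4, 3): (2, -1) → (6, 2)
T2 translate by (-6, 4): (6, 2) → (0, 6)
T3 translate by (-1, 4): (0, 6) → (-1, 10)
T4 scale by (2, 1/2): (-1, 10) → (-2, 5)
T5 shear: x ← x + 1·y: (-2, 5) → (3, 5)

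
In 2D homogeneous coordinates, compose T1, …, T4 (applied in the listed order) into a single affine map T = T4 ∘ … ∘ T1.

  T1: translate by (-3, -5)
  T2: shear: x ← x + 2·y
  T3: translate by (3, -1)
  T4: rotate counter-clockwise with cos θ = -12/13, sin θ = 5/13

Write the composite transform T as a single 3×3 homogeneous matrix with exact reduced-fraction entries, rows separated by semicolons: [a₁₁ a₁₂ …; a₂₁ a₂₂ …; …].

T1 = [1 0 -3; 0 1 -5; 0 0 1]
T2·T1 = [1 2 -13; 0 1 -5; 0 0 1]
T3·…·T1 = [1 2 -10; 0 1 -6; 0 0 1]
T4·…·T1 = [-12/13 -29/13 150/13; 5/13 -2/13 22/13; 0 0 1]

T = [-12/13 -29/13 150/13; 5/13 -2/13 22/13; 0 0 1]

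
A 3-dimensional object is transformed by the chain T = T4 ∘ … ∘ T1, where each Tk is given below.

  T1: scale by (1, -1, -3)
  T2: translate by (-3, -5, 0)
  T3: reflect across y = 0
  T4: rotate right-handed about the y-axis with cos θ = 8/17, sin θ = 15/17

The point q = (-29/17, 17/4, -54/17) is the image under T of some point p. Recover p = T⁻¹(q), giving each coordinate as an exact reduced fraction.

T1 = [1 0 0 0; 0 -1 0 0; 0 0 -3 0; 0 0 0 1]
T2·T1 = [1 0 0 -3; 0 -1 0 -5; 0 0 -3 0; 0 0 0 1]
T3·…·T1 = [1 0 0 -3; 0 1 0 5; 0 0 -3 0; 0 0 0 1]
T4·…·T1 = [8/17 0 -45/17 -24/17; 0 1 0 5; -15/17 0 -24/17 45/17; 0 0 0 1]
det M = -3; M⁻¹ = [8/17 0 -15/17 3; 0 1 0 -5; -5/17 0 -8/51 0; 0 0 0 1]
M⁻¹ · (-29/17, 17/4, -54/17)ᵀ = (5, -3/4, 1)ᵀ

p = (5, -3/4, 1)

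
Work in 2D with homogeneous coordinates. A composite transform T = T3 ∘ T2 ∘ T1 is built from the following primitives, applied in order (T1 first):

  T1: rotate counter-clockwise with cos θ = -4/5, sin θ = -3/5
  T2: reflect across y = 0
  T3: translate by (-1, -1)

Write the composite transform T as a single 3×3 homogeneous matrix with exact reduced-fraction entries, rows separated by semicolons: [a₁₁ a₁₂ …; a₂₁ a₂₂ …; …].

T = [-4/5 3/5 -1; 3/5 4/5 -1; 0 0 1]

T1 = [-4/5 3/5 0; -3/5 -4/5 0; 0 0 1]
T2·T1 = [-4/5 3/5 0; 3/5 4/5 0; 0 0 1]
T3·…·T1 = [-4/5 3/5 -1; 3/5 4/5 -1; 0 0 1]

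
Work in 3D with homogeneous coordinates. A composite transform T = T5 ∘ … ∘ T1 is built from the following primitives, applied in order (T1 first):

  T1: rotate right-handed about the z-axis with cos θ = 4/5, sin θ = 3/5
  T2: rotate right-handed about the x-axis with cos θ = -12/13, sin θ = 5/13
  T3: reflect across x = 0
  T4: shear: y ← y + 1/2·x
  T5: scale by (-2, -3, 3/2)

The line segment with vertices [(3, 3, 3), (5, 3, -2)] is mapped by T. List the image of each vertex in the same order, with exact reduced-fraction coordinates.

T1 rotate right-handed about the z-axis with cos θ = 4/5, sin θ = 3/5: (3, 3, 3) → (3/5, 21/5, 3); (5, 3, -2) → (11/5, 27/5, -2)
T2 rotate right-handed about the x-axis with cos θ = -12/13, sin θ = 5/13: (3/5, 21/5, 3) → (3/5, -327/65, -15/13); (11/5, 27/5, -2) → (11/5, -274/65, 51/13)
T3 reflect across x = 0: (3/5, -327/65, -15/13) → (-3/5, -327/65, -15/13); (11/5, -274/65, 51/13) → (-11/5, -274/65, 51/13)
T4 shear: y ← y + 1/2·x: (-3/5, -327/65, -15/13) → (-3/5, -693/130, -15/13); (-11/5, -274/65, 51/13) → (-11/5, -691/130, 51/13)
T5 scale by (-2, -3, 3/2): (-3/5, -693/130, -15/13) → (6/5, 2079/130, -45/26); (-11/5, -691/130, 51/13) → (22/5, 2073/130, 153/26)

image vertices: (6/5, 2079/130, -45/26), (22/5, 2073/130, 153/26)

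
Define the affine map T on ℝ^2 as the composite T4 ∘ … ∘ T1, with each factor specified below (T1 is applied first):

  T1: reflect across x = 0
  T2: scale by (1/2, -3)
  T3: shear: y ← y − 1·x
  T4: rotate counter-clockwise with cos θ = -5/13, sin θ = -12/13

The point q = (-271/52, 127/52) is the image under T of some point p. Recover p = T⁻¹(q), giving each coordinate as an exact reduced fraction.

p = (1/2, 2)

T1 = [-1 0 0; 0 1 0; 0 0 1]
T2·T1 = [-1/2 0 0; 0 -3 0; 0 0 1]
T3·…·T1 = [-1/2 0 0; 1/2 -3 0; 0 0 1]
T4·…·T1 = [17/26 -36/13 0; 7/26 15/13 0; 0 0 1]
det M = 3/2; M⁻¹ = [10/13 24/13 0; -7/39 17/39 0; 0 0 1]
M⁻¹ · (-271/52, 127/52)ᵀ = (1/2, 2)ᵀ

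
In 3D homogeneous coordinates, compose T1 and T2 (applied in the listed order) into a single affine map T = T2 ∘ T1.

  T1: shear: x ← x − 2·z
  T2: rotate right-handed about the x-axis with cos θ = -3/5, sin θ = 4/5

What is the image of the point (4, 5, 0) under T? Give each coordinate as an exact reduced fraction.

T(p) = (4, -3, 4)

T1 shear: x ← x − 2·z: (4, 5, 0) → (4, 5, 0)
T2 rotate right-handed about the x-axis with cos θ = -3/5, sin θ = 4/5: (4, 5, 0) → (4, -3, 4)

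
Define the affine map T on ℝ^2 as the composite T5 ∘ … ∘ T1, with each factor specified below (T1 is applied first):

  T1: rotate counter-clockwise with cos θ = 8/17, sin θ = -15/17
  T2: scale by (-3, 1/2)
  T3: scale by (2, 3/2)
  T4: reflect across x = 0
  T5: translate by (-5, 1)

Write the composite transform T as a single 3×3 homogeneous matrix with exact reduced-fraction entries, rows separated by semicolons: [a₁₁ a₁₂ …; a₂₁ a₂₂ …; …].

T = [48/17 90/17 -5; -45/68 6/17 1; 0 0 1]

T1 = [8/17 15/17 0; -15/17 8/17 0; 0 0 1]
T2·T1 = [-24/17 -45/17 0; -15/34 4/17 0; 0 0 1]
T3·…·T1 = [-48/17 -90/17 0; -45/68 6/17 0; 0 0 1]
T4·…·T1 = [48/17 90/17 0; -45/68 6/17 0; 0 0 1]
T5·…·T1 = [48/17 90/17 -5; -45/68 6/17 1; 0 0 1]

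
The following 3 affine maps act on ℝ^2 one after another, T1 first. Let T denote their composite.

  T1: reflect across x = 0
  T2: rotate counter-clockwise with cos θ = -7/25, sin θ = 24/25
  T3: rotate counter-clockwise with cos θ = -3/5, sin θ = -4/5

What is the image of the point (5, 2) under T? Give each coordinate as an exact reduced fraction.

T(p) = (-497/125, 454/125)

T1 reflect across x = 0: (5, 2) → (-5, 2)
T2 rotate counter-clockwise with cos θ = -7/25, sin θ = 24/25: (-5, 2) → (-13/25, -134/25)
T3 rotate counter-clockwise with cos θ = -3/5, sin θ = -4/5: (-13/25, -134/25) → (-497/125, 454/125)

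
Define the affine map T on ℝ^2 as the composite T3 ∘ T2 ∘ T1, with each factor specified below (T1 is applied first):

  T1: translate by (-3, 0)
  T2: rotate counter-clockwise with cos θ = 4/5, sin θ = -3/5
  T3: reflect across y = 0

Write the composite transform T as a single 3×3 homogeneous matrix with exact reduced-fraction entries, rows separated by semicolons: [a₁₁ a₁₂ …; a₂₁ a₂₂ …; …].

T1 = [1 0 -3; 0 1 0; 0 0 1]
T2·T1 = [4/5 3/5 -12/5; -3/5 4/5 9/5; 0 0 1]
T3·…·T1 = [4/5 3/5 -12/5; 3/5 -4/5 -9/5; 0 0 1]

T = [4/5 3/5 -12/5; 3/5 -4/5 -9/5; 0 0 1]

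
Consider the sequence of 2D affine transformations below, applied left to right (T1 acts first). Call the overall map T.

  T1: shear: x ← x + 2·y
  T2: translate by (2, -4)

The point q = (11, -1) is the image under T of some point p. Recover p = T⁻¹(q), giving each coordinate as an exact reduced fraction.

p = (3, 3)

T1 = [1 2 0; 0 1 0; 0 0 1]
T2·T1 = [1 2 2; 0 1 -4; 0 0 1]
det M = 1; M⁻¹ = [1 -2 -10; 0 1 4; 0 0 1]
M⁻¹ · (11, -1)ᵀ = (3, 3)ᵀ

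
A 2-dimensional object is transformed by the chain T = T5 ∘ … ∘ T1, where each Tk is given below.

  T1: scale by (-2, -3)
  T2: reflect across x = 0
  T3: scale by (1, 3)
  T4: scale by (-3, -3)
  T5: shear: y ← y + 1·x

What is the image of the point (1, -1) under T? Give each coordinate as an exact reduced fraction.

T1 scale by (-2, -3): (1, -1) → (-2, 3)
T2 reflect across x = 0: (-2, 3) → (2, 3)
T3 scale by (1, 3): (2, 3) → (2, 9)
T4 scale by (-3, -3): (2, 9) → (-6, -27)
T5 shear: y ← y + 1·x: (-6, -27) → (-6, -33)

T(p) = (-6, -33)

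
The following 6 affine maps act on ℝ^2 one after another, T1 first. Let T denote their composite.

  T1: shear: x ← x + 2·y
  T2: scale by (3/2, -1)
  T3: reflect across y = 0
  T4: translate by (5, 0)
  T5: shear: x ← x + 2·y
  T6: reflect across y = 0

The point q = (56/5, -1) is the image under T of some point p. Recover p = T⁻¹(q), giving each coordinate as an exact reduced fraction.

T1 = [1 2 0; 0 1 0; 0 0 1]
T2·T1 = [3/2 3 0; 0 -1 0; 0 0 1]
T3·…·T1 = [3/2 3 0; 0 1 0; 0 0 1]
T4·…·T1 = [3/2 3 5; 0 1 0; 0 0 1]
T5·…·T1 = [3/2 5 5; 0 1 0; 0 0 1]
T6·…·T1 = [3/2 5 5; 0 -1 0; 0 0 1]
det M = -3/2; M⁻¹ = [2/3 10/3 -10/3; 0 -1 0; 0 0 1]
M⁻¹ · (56/5, -1)ᵀ = (4/5, 1)ᵀ

p = (4/5, 1)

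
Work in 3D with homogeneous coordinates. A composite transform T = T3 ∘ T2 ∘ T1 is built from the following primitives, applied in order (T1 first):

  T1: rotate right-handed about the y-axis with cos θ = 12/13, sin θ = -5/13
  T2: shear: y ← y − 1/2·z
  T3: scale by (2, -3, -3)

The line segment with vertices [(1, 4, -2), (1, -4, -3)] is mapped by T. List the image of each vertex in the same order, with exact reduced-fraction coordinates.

T1 rotate right-handed about the y-axis with cos θ = 12/13, sin θ = -5/13: (1, 4, -2) → (22/13, 4, -19/13); (1, -4, -3) → (27/13, -4, -31/13)
T2 shear: y ← y − 1/2·z: (22/13, 4, -19/13) → (22/13, 123/26, -19/13); (27/13, -4, -31/13) → (27/13, -73/26, -31/13)
T3 scale by (2, -3, -3): (22/13, 123/26, -19/13) → (44/13, -369/26, 57/13); (27/13, -73/26, -31/13) → (54/13, 219/26, 93/13)

image vertices: (44/13, -369/26, 57/13), (54/13, 219/26, 93/13)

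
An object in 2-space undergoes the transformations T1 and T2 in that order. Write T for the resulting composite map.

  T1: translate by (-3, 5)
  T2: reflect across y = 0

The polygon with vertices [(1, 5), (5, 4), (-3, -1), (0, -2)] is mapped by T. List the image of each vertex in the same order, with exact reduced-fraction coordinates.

image vertices: (-2, -10), (2, -9), (-6, -4), (-3, -3)

T1 translate by (-3, 5): (1, 5) → (-2, 10); (5, 4) → (2, 9); (-3, -1) → (-6, 4); (0, -2) → (-3, 3)
T2 reflect across y = 0: (-2, 10) → (-2, -10); (2, 9) → (2, -9); (-6, 4) → (-6, -4); (-3, 3) → (-3, -3)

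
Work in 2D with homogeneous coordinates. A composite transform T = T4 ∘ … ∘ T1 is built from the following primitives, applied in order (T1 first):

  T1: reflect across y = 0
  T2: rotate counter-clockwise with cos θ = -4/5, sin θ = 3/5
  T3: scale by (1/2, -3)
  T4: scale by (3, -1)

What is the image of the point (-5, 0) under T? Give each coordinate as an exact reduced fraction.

T1 reflect across y = 0: (-5, 0) → (-5, 0)
T2 rotate counter-clockwise with cos θ = -4/5, sin θ = 3/5: (-5, 0) → (4, -3)
T3 scale by (1/2, -3): (4, -3) → (2, 9)
T4 scale by (3, -1): (2, 9) → (6, -9)

T(p) = (6, -9)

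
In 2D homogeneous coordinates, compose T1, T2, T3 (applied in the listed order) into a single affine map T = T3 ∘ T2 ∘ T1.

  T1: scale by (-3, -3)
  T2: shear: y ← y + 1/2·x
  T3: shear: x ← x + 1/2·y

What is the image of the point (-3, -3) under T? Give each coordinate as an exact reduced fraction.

T(p) = (63/4, 27/2)

T1 scale by (-3, -3): (-3, -3) → (9, 9)
T2 shear: y ← y + 1/2·x: (9, 9) → (9, 27/2)
T3 shear: x ← x + 1/2·y: (9, 27/2) → (63/4, 27/2)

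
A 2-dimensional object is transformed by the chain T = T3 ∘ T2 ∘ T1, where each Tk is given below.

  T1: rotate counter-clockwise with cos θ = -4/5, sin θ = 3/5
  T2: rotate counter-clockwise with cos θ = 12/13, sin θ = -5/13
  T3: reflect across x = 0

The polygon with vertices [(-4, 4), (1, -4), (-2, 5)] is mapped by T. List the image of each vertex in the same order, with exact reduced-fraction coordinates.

T1 rotate counter-clockwise with cos θ = -4/5, sin θ = 3/5: (-4, 4) → (4/5, -28/5); (1, -4) → (8/5, 19/5); (-2, 5) → (-7/5, -26/5)
T2 rotate counter-clockwise with cos θ = 12/13, sin θ = -5/13: (4/5, -28/5) → (-92/65, -356/65); (8/5, 19/5) → (191/65, 188/65); (-7/5, -26/5) → (-214/65, -277/65)
T3 reflect across x = 0: (-92/65, -356/65) → (92/65, -356/65); (191/65, 188/65) → (-191/65, 188/65); (-214/65, -277/65) → (214/65, -277/65)

image vertices: (92/65, -356/65), (-191/65, 188/65), (214/65, -277/65)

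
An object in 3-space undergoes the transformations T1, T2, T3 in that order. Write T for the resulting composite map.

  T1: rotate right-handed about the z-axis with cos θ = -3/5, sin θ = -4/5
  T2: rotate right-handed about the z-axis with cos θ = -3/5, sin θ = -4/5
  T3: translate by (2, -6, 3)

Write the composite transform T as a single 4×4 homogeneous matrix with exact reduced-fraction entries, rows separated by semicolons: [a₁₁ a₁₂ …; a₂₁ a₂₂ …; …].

T = [-7/25 -24/25 0 2; 24/25 -7/25 0 -6; 0 0 1 3; 0 0 0 1]

T1 = [-3/5 4/5 0 0; -4/5 -3/5 0 0; 0 0 1 0; 0 0 0 1]
T2·T1 = [-7/25 -24/25 0 0; 24/25 -7/25 0 0; 0 0 1 0; 0 0 0 1]
T3·…·T1 = [-7/25 -24/25 0 2; 24/25 -7/25 0 -6; 0 0 1 3; 0 0 0 1]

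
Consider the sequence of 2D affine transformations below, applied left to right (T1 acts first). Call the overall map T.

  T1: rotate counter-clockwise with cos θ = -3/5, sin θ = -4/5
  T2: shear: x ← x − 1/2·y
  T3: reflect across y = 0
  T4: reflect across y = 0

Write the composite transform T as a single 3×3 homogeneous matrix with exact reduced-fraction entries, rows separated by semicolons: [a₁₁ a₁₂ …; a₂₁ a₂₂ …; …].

T = [-1/5 11/10 0; -4/5 -3/5 0; 0 0 1]

T1 = [-3/5 4/5 0; -4/5 -3/5 0; 0 0 1]
T2·T1 = [-1/5 11/10 0; -4/5 -3/5 0; 0 0 1]
T3·…·T1 = [-1/5 11/10 0; 4/5 3/5 0; 0 0 1]
T4·…·T1 = [-1/5 11/10 0; -4/5 -3/5 0; 0 0 1]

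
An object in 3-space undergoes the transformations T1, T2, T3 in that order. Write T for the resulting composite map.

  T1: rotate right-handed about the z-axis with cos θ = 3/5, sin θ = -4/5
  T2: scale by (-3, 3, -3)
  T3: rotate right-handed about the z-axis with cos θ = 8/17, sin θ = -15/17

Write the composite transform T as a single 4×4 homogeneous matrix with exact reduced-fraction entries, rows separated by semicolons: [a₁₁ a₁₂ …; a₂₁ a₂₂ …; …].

T1 = [3/5 4/5 0 0; -4/5 3/5 0 0; 0 0 1 0; 0 0 0 1]
T2·T1 = [-9/5 -12/5 0 0; -12/5 9/5 0 0; 0 0 -3 0; 0 0 0 1]
T3·…·T1 = [-252/85 39/85 0 0; 39/85 252/85 0 0; 0 0 -3 0; 0 0 0 1]

T = [-252/85 39/85 0 0; 39/85 252/85 0 0; 0 0 -3 0; 0 0 0 1]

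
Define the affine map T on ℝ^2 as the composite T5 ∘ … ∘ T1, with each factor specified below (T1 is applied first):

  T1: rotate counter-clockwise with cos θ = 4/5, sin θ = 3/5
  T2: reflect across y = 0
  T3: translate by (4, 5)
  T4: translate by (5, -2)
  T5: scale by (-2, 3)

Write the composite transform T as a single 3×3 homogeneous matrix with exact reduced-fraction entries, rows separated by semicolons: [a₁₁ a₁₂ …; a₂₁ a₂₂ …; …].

T = [-8/5 6/5 -18; -9/5 -12/5 9; 0 0 1]

T1 = [4/5 -3/5 0; 3/5 4/5 0; 0 0 1]
T2·T1 = [4/5 -3/5 0; -3/5 -4/5 0; 0 0 1]
T3·…·T1 = [4/5 -3/5 4; -3/5 -4/5 5; 0 0 1]
T4·…·T1 = [4/5 -3/5 9; -3/5 -4/5 3; 0 0 1]
T5·…·T1 = [-8/5 6/5 -18; -9/5 -12/5 9; 0 0 1]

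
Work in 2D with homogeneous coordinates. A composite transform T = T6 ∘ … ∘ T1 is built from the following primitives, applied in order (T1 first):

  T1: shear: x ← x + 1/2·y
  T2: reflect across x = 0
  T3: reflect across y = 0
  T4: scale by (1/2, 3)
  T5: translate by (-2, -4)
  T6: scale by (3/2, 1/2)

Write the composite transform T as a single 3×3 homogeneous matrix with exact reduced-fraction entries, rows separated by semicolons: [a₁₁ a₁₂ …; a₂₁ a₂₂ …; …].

T1 = [1 1/2 0; 0 1 0; 0 0 1]
T2·T1 = [-1 -1/2 0; 0 1 0; 0 0 1]
T3·…·T1 = [-1 -1/2 0; 0 -1 0; 0 0 1]
T4·…·T1 = [-1/2 -1/4 0; 0 -3 0; 0 0 1]
T5·…·T1 = [-1/2 -1/4 -2; 0 -3 -4; 0 0 1]
T6·…·T1 = [-3/4 -3/8 -3; 0 -3/2 -2; 0 0 1]

T = [-3/4 -3/8 -3; 0 -3/2 -2; 0 0 1]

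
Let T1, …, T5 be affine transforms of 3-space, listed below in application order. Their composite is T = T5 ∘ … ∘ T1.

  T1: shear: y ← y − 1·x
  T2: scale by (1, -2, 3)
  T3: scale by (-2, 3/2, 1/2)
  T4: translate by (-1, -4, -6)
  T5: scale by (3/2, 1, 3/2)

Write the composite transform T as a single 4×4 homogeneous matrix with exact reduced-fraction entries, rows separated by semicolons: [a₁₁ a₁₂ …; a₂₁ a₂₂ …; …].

T = [-3 0 0 -3/2; 3 -3 0 -4; 0 0 9/4 -9; 0 0 0 1]

T1 = [1 0 0 0; -1 1 0 0; 0 0 1 0; 0 0 0 1]
T2·T1 = [1 0 0 0; 2 -2 0 0; 0 0 3 0; 0 0 0 1]
T3·…·T1 = [-2 0 0 0; 3 -3 0 0; 0 0 3/2 0; 0 0 0 1]
T4·…·T1 = [-2 0 0 -1; 3 -3 0 -4; 0 0 3/2 -6; 0 0 0 1]
T5·…·T1 = [-3 0 0 -3/2; 3 -3 0 -4; 0 0 9/4 -9; 0 0 0 1]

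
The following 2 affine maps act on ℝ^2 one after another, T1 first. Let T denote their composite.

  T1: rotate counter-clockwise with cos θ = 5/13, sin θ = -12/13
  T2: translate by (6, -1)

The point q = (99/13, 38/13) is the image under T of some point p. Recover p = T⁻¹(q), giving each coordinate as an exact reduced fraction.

p = (-3, 3)

T1 = [5/13 12/13 0; -12/13 5/13 0; 0 0 1]
T2·T1 = [5/13 12/13 6; -12/13 5/13 -1; 0 0 1]
det M = 1; M⁻¹ = [5/13 -12/13 -42/13; 12/13 5/13 -67/13; 0 0 1]
M⁻¹ · (99/13, 38/13)ᵀ = (-3, 3)ᵀ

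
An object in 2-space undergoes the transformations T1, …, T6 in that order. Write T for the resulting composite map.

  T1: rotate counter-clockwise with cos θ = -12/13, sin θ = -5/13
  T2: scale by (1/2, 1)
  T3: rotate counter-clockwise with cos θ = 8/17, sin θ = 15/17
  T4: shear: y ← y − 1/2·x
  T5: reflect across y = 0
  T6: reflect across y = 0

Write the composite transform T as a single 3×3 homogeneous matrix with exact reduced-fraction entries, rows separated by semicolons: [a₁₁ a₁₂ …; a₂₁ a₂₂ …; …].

T1 = [-12/13 5/13 0; -5/13 -12/13 0; 0 0 1]
T2·T1 = [-6/13 5/26 0; -5/13 -12/13 0; 0 0 1]
T3·…·T1 = [27/221 200/221 0; -10/17 -9/34 0; 0 0 1]
T4·…·T1 = [27/221 200/221 0; -287/442 -317/442 0; 0 0 1]
T5·…·T1 = [27/221 200/221 0; 287/442 317/442 0; 0 0 1]
T6·…·T1 = [27/221 200/221 0; -287/442 -317/442 0; 0 0 1]

T = [27/221 200/221 0; -287/442 -317/442 0; 0 0 1]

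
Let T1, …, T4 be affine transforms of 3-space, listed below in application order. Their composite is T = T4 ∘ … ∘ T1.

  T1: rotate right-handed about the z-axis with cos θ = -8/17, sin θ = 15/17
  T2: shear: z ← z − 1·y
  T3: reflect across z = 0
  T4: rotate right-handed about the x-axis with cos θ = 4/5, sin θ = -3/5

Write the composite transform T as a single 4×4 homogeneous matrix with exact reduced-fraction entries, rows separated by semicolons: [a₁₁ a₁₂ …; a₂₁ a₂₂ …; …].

T = [-8/17 -15/17 0 0; 21/17 -56/85 -3/5 0; 3/17 -8/85 -4/5 0; 0 0 0 1]

T1 = [-8/17 -15/17 0 0; 15/17 -8/17 0 0; 0 0 1 0; 0 0 0 1]
T2·T1 = [-8/17 -15/17 0 0; 15/17 -8/17 0 0; -15/17 8/17 1 0; 0 0 0 1]
T3·…·T1 = [-8/17 -15/17 0 0; 15/17 -8/17 0 0; 15/17 -8/17 -1 0; 0 0 0 1]
T4·…·T1 = [-8/17 -15/17 0 0; 21/17 -56/85 -3/5 0; 3/17 -8/85 -4/5 0; 0 0 0 1]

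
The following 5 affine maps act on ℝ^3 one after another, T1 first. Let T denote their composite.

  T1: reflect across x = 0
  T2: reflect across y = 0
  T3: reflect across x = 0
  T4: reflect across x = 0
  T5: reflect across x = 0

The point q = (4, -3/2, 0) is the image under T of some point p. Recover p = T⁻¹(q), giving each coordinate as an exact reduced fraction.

p = (4, 3/2, 0)

T1 = [-1 0 0 0; 0 1 0 0; 0 0 1 0; 0 0 0 1]
T2·T1 = [-1 0 0 0; 0 -1 0 0; 0 0 1 0; 0 0 0 1]
T3·…·T1 = [1 0 0 0; 0 -1 0 0; 0 0 1 0; 0 0 0 1]
T4·…·T1 = [-1 0 0 0; 0 -1 0 0; 0 0 1 0; 0 0 0 1]
T5·…·T1 = [1 0 0 0; 0 -1 0 0; 0 0 1 0; 0 0 0 1]
det M = -1; M⁻¹ = [1 0 0 0; 0 -1 0 0; 0 0 1 0; 0 0 0 1]
M⁻¹ · (4, -3/2, 0)ᵀ = (4, 3/2, 0)ᵀ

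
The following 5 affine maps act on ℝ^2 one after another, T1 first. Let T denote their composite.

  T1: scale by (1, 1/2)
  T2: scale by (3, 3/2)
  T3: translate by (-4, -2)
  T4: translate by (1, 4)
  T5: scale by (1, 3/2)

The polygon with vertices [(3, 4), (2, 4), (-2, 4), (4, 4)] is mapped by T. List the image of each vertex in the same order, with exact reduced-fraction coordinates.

T1 scale by (1, 1/2): (3, 4) → (3, 2); (2, 4) → (2, 2); (-2, 4) → (-2, 2); (4, 4) → (4, 2)
T2 scale by (3, 3/2): (3, 2) → (9, 3); (2, 2) → (6, 3); (-2, 2) → (-6, 3); (4, 2) → (12, 3)
T3 translate by (-4, -2): (9, 3) → (5, 1); (6, 3) → (2, 1); (-6, 3) → (-10, 1); (12, 3) → (8, 1)
T4 translate by (1, 4): (5, 1) → (6, 5); (2, 1) → (3, 5); (-10, 1) → (-9, 5); (8, 1) → (9, 5)
T5 scale by (1, 3/2): (6, 5) → (6, 15/2); (3, 5) → (3, 15/2); (-9, 5) → (-9, 15/2); (9, 5) → (9, 15/2)

image vertices: (6, 15/2), (3, 15/2), (-9, 15/2), (9, 15/2)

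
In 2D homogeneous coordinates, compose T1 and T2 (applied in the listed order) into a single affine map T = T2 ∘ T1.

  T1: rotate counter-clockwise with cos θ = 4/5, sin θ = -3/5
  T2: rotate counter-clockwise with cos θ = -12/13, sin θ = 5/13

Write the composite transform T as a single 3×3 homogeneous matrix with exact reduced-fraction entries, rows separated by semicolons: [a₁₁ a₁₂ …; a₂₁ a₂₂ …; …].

T = [-33/65 -56/65 0; 56/65 -33/65 0; 0 0 1]

T1 = [4/5 3/5 0; -3/5 4/5 0; 0 0 1]
T2·T1 = [-33/65 -56/65 0; 56/65 -33/65 0; 0 0 1]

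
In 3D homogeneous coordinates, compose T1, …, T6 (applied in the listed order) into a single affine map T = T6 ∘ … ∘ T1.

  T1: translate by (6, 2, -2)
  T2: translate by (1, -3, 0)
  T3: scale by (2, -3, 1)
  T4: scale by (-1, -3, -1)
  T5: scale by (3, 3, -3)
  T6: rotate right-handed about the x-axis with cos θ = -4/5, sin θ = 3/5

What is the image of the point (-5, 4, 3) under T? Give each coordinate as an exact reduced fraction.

T1 translate by (6, 2, -2): (-5, 4, 3) → (1, 6, 1)
T2 translate by (1, -3, 0): (1, 6, 1) → (2, 3, 1)
T3 scale by (2, -3, 1): (2, 3, 1) → (4, -9, 1)
T4 scale by (-1, -3, -1): (4, -9, 1) → (-4, 27, -1)
T5 scale by (3, 3, -3): (-4, 27, -1) → (-12, 81, 3)
T6 rotate right-handed about the x-axis with cos θ = -4/5, sin θ = 3/5: (-12, 81, 3) → (-12, -333/5, 231/5)

T(p) = (-12, -333/5, 231/5)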